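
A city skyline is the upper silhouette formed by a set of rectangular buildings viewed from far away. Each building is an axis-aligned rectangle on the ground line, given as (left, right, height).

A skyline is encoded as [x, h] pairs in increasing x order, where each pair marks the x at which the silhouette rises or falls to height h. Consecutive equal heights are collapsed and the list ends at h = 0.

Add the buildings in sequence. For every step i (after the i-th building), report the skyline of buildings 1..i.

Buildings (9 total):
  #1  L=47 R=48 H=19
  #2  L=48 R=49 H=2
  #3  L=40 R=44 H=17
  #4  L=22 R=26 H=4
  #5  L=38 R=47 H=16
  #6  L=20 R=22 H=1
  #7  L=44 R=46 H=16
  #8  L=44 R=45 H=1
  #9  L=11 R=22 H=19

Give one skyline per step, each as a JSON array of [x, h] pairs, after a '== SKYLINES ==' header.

== SKYLINES ==
[[47,19],[48,0]]
[[47,19],[48,2],[49,0]]
[[40,17],[44,0],[47,19],[48,2],[49,0]]
[[22,4],[26,0],[40,17],[44,0],[47,19],[48,2],[49,0]]
[[22,4],[26,0],[38,16],[40,17],[44,16],[47,19],[48,2],[49,0]]
[[20,1],[22,4],[26,0],[38,16],[40,17],[44,16],[47,19],[48,2],[49,0]]
[[20,1],[22,4],[26,0],[38,16],[40,17],[44,16],[47,19],[48,2],[49,0]]
[[20,1],[22,4],[26,0],[38,16],[40,17],[44,16],[47,19],[48,2],[49,0]]
[[11,19],[22,4],[26,0],[38,16],[40,17],[44,16],[47,19],[48,2],[49,0]]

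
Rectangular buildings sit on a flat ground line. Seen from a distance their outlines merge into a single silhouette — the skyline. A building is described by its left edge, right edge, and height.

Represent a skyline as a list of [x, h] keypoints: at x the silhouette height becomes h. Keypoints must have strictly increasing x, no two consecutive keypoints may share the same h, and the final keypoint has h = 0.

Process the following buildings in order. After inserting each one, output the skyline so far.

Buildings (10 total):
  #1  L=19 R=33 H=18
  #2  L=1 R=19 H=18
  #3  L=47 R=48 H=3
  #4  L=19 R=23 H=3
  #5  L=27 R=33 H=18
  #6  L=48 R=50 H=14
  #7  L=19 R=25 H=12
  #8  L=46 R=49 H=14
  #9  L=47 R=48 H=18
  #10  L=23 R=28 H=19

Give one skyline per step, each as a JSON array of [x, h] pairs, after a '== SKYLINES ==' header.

== SKYLINES ==
[[19,18],[33,0]]
[[1,18],[33,0]]
[[1,18],[33,0],[47,3],[48,0]]
[[1,18],[33,0],[47,3],[48,0]]
[[1,18],[33,0],[47,3],[48,0]]
[[1,18],[33,0],[47,3],[48,14],[50,0]]
[[1,18],[33,0],[47,3],[48,14],[50,0]]
[[1,18],[33,0],[46,14],[50,0]]
[[1,18],[33,0],[46,14],[47,18],[48,14],[50,0]]
[[1,18],[23,19],[28,18],[33,0],[46,14],[47,18],[48,14],[50,0]]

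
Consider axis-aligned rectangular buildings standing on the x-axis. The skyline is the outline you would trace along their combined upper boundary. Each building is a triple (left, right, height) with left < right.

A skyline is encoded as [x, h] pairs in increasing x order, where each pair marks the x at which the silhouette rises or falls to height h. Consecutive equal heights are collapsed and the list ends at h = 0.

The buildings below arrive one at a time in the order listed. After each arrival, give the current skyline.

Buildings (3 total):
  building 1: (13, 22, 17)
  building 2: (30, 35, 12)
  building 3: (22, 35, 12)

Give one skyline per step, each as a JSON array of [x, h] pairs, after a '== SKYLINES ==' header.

== SKYLINES ==
[[13,17],[22,0]]
[[13,17],[22,0],[30,12],[35,0]]
[[13,17],[22,12],[35,0]]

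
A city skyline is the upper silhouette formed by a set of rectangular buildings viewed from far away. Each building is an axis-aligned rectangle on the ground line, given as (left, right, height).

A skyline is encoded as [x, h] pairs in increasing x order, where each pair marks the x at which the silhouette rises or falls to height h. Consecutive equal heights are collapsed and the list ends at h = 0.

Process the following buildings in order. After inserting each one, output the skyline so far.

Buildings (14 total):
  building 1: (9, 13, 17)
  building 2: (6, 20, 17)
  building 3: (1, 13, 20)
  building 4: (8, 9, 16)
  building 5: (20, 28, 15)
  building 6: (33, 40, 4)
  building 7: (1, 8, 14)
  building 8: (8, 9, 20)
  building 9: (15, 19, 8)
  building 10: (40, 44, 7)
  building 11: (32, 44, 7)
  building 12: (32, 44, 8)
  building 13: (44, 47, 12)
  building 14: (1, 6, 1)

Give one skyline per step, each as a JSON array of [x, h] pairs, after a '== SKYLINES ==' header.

== SKYLINES ==
[[9,17],[13,0]]
[[6,17],[20,0]]
[[1,20],[13,17],[20,0]]
[[1,20],[13,17],[20,0]]
[[1,20],[13,17],[20,15],[28,0]]
[[1,20],[13,17],[20,15],[28,0],[33,4],[40,0]]
[[1,20],[13,17],[20,15],[28,0],[33,4],[40,0]]
[[1,20],[13,17],[20,15],[28,0],[33,4],[40,0]]
[[1,20],[13,17],[20,15],[28,0],[33,4],[40,0]]
[[1,20],[13,17],[20,15],[28,0],[33,4],[40,7],[44,0]]
[[1,20],[13,17],[20,15],[28,0],[32,7],[44,0]]
[[1,20],[13,17],[20,15],[28,0],[32,8],[44,0]]
[[1,20],[13,17],[20,15],[28,0],[32,8],[44,12],[47,0]]
[[1,20],[13,17],[20,15],[28,0],[32,8],[44,12],[47,0]]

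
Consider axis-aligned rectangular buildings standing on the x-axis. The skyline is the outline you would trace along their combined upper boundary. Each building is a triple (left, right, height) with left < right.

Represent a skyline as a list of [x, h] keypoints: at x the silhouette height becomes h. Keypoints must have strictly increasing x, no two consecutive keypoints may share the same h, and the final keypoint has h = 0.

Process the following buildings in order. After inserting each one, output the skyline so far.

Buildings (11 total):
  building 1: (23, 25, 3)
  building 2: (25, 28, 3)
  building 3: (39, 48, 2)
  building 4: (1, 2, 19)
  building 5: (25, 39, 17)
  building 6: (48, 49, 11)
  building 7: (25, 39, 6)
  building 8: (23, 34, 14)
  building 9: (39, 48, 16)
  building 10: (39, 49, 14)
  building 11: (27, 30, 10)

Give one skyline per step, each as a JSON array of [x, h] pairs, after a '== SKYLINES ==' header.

== SKYLINES ==
[[23,3],[25,0]]
[[23,3],[28,0]]
[[23,3],[28,0],[39,2],[48,0]]
[[1,19],[2,0],[23,3],[28,0],[39,2],[48,0]]
[[1,19],[2,0],[23,3],[25,17],[39,2],[48,0]]
[[1,19],[2,0],[23,3],[25,17],[39,2],[48,11],[49,0]]
[[1,19],[2,0],[23,3],[25,17],[39,2],[48,11],[49,0]]
[[1,19],[2,0],[23,14],[25,17],[39,2],[48,11],[49,0]]
[[1,19],[2,0],[23,14],[25,17],[39,16],[48,11],[49,0]]
[[1,19],[2,0],[23,14],[25,17],[39,16],[48,14],[49,0]]
[[1,19],[2,0],[23,14],[25,17],[39,16],[48,14],[49,0]]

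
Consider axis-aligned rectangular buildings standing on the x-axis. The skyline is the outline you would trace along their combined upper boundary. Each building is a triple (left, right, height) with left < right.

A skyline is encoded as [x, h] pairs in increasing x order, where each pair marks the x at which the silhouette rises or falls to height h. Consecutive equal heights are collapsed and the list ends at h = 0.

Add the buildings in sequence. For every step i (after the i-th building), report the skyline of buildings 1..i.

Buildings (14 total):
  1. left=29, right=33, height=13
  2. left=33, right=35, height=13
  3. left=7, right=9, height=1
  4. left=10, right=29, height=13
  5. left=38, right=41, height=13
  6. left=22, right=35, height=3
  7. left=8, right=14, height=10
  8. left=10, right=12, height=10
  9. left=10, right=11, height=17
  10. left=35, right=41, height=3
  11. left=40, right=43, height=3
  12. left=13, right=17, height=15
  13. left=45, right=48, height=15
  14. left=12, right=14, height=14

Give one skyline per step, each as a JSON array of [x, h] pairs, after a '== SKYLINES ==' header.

== SKYLINES ==
[[29,13],[33,0]]
[[29,13],[35,0]]
[[7,1],[9,0],[29,13],[35,0]]
[[7,1],[9,0],[10,13],[35,0]]
[[7,1],[9,0],[10,13],[35,0],[38,13],[41,0]]
[[7,1],[9,0],[10,13],[35,0],[38,13],[41,0]]
[[7,1],[8,10],[10,13],[35,0],[38,13],[41,0]]
[[7,1],[8,10],[10,13],[35,0],[38,13],[41,0]]
[[7,1],[8,10],[10,17],[11,13],[35,0],[38,13],[41,0]]
[[7,1],[8,10],[10,17],[11,13],[35,3],[38,13],[41,0]]
[[7,1],[8,10],[10,17],[11,13],[35,3],[38,13],[41,3],[43,0]]
[[7,1],[8,10],[10,17],[11,13],[13,15],[17,13],[35,3],[38,13],[41,3],[43,0]]
[[7,1],[8,10],[10,17],[11,13],[13,15],[17,13],[35,3],[38,13],[41,3],[43,0],[45,15],[48,0]]
[[7,1],[8,10],[10,17],[11,13],[12,14],[13,15],[17,13],[35,3],[38,13],[41,3],[43,0],[45,15],[48,0]]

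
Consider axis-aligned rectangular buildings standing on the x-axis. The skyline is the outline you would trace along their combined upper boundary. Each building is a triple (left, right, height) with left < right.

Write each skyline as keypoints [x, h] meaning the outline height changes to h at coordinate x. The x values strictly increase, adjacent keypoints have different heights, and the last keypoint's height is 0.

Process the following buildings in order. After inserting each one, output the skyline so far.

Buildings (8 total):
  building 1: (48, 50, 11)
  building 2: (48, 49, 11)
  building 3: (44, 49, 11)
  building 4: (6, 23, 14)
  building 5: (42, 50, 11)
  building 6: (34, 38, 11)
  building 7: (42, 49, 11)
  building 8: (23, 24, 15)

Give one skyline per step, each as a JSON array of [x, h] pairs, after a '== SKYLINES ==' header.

== SKYLINES ==
[[48,11],[50,0]]
[[48,11],[50,0]]
[[44,11],[50,0]]
[[6,14],[23,0],[44,11],[50,0]]
[[6,14],[23,0],[42,11],[50,0]]
[[6,14],[23,0],[34,11],[38,0],[42,11],[50,0]]
[[6,14],[23,0],[34,11],[38,0],[42,11],[50,0]]
[[6,14],[23,15],[24,0],[34,11],[38,0],[42,11],[50,0]]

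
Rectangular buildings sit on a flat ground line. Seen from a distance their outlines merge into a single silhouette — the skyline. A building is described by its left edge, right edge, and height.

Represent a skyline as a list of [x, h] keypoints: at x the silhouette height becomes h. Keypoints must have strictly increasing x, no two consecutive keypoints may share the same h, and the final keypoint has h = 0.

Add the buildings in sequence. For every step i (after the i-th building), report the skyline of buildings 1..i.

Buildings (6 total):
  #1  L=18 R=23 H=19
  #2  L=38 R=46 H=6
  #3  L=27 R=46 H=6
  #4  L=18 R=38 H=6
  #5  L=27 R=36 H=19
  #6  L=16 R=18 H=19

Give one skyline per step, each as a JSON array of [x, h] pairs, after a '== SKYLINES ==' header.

== SKYLINES ==
[[18,19],[23,0]]
[[18,19],[23,0],[38,6],[46,0]]
[[18,19],[23,0],[27,6],[46,0]]
[[18,19],[23,6],[46,0]]
[[18,19],[23,6],[27,19],[36,6],[46,0]]
[[16,19],[23,6],[27,19],[36,6],[46,0]]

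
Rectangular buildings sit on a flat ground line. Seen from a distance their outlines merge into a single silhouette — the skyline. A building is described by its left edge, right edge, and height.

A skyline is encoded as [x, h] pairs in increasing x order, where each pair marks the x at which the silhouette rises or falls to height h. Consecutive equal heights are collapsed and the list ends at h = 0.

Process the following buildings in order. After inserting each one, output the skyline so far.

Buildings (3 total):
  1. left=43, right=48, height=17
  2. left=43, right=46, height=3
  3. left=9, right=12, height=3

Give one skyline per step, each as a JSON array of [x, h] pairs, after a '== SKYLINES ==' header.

== SKYLINES ==
[[43,17],[48,0]]
[[43,17],[48,0]]
[[9,3],[12,0],[43,17],[48,0]]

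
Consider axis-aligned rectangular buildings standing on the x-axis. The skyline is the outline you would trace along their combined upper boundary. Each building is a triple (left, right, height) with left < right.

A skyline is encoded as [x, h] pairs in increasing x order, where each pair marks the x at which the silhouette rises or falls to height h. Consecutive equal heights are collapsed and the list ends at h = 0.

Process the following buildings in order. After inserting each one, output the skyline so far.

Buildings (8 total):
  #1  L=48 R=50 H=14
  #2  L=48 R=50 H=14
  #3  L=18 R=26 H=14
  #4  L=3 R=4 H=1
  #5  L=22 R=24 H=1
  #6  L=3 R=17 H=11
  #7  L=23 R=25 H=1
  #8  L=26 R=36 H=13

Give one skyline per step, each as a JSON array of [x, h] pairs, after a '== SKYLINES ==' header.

== SKYLINES ==
[[48,14],[50,0]]
[[48,14],[50,0]]
[[18,14],[26,0],[48,14],[50,0]]
[[3,1],[4,0],[18,14],[26,0],[48,14],[50,0]]
[[3,1],[4,0],[18,14],[26,0],[48,14],[50,0]]
[[3,11],[17,0],[18,14],[26,0],[48,14],[50,0]]
[[3,11],[17,0],[18,14],[26,0],[48,14],[50,0]]
[[3,11],[17,0],[18,14],[26,13],[36,0],[48,14],[50,0]]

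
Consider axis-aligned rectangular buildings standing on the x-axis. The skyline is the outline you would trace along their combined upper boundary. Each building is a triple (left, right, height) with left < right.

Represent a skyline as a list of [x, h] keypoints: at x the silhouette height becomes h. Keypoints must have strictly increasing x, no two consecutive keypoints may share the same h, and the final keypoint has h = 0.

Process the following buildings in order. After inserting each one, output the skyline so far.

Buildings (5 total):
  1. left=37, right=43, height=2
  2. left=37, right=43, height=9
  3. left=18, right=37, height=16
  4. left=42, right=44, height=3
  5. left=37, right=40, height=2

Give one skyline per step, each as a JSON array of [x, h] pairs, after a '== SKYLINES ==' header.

== SKYLINES ==
[[37,2],[43,0]]
[[37,9],[43,0]]
[[18,16],[37,9],[43,0]]
[[18,16],[37,9],[43,3],[44,0]]
[[18,16],[37,9],[43,3],[44,0]]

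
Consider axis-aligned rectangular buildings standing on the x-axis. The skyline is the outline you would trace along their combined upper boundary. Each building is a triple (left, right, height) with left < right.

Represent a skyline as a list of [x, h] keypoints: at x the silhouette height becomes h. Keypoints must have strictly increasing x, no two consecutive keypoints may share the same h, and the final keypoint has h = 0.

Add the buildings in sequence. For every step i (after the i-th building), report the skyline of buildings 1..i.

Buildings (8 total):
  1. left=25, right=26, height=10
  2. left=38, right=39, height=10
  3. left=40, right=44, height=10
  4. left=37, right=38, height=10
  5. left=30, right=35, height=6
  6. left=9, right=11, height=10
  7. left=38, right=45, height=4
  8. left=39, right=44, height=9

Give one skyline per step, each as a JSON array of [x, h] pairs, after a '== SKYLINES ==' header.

== SKYLINES ==
[[25,10],[26,0]]
[[25,10],[26,0],[38,10],[39,0]]
[[25,10],[26,0],[38,10],[39,0],[40,10],[44,0]]
[[25,10],[26,0],[37,10],[39,0],[40,10],[44,0]]
[[25,10],[26,0],[30,6],[35,0],[37,10],[39,0],[40,10],[44,0]]
[[9,10],[11,0],[25,10],[26,0],[30,6],[35,0],[37,10],[39,0],[40,10],[44,0]]
[[9,10],[11,0],[25,10],[26,0],[30,6],[35,0],[37,10],[39,4],[40,10],[44,4],[45,0]]
[[9,10],[11,0],[25,10],[26,0],[30,6],[35,0],[37,10],[39,9],[40,10],[44,4],[45,0]]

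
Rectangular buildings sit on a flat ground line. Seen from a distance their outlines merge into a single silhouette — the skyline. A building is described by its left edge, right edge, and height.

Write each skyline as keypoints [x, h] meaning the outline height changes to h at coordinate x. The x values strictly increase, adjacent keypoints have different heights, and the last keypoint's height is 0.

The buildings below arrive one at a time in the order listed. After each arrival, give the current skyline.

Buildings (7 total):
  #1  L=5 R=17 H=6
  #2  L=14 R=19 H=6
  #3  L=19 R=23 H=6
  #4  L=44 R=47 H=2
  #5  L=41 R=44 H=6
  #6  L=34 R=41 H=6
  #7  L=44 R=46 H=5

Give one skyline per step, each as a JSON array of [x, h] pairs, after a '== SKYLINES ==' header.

== SKYLINES ==
[[5,6],[17,0]]
[[5,6],[19,0]]
[[5,6],[23,0]]
[[5,6],[23,0],[44,2],[47,0]]
[[5,6],[23,0],[41,6],[44,2],[47,0]]
[[5,6],[23,0],[34,6],[44,2],[47,0]]
[[5,6],[23,0],[34,6],[44,5],[46,2],[47,0]]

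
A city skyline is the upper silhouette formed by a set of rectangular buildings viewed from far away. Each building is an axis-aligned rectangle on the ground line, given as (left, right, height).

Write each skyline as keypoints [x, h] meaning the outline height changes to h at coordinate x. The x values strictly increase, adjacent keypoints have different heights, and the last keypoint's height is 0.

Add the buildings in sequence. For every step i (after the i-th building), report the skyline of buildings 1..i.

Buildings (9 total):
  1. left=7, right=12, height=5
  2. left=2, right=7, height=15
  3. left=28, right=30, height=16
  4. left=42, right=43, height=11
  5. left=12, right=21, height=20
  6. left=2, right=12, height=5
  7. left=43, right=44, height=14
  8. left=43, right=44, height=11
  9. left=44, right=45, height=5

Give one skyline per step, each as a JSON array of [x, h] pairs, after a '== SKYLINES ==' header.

== SKYLINES ==
[[7,5],[12,0]]
[[2,15],[7,5],[12,0]]
[[2,15],[7,5],[12,0],[28,16],[30,0]]
[[2,15],[7,5],[12,0],[28,16],[30,0],[42,11],[43,0]]
[[2,15],[7,5],[12,20],[21,0],[28,16],[30,0],[42,11],[43,0]]
[[2,15],[7,5],[12,20],[21,0],[28,16],[30,0],[42,11],[43,0]]
[[2,15],[7,5],[12,20],[21,0],[28,16],[30,0],[42,11],[43,14],[44,0]]
[[2,15],[7,5],[12,20],[21,0],[28,16],[30,0],[42,11],[43,14],[44,0]]
[[2,15],[7,5],[12,20],[21,0],[28,16],[30,0],[42,11],[43,14],[44,5],[45,0]]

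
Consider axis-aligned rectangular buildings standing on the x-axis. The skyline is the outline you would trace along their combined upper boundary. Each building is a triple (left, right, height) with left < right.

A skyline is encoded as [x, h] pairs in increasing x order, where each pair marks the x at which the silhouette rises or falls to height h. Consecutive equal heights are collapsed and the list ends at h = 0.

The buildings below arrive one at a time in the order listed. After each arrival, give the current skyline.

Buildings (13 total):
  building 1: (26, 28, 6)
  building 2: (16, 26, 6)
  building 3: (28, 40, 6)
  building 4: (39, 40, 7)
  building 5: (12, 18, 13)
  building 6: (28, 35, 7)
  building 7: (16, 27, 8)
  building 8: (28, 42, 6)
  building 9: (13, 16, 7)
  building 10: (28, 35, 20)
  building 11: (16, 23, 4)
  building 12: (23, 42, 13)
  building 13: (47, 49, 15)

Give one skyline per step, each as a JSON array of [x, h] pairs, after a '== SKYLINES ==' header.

== SKYLINES ==
[[26,6],[28,0]]
[[16,6],[28,0]]
[[16,6],[40,0]]
[[16,6],[39,7],[40,0]]
[[12,13],[18,6],[39,7],[40,0]]
[[12,13],[18,6],[28,7],[35,6],[39,7],[40,0]]
[[12,13],[18,8],[27,6],[28,7],[35,6],[39,7],[40,0]]
[[12,13],[18,8],[27,6],[28,7],[35,6],[39,7],[40,6],[42,0]]
[[12,13],[18,8],[27,6],[28,7],[35,6],[39,7],[40,6],[42,0]]
[[12,13],[18,8],[27,6],[28,20],[35,6],[39,7],[40,6],[42,0]]
[[12,13],[18,8],[27,6],[28,20],[35,6],[39,7],[40,6],[42,0]]
[[12,13],[18,8],[23,13],[28,20],[35,13],[42,0]]
[[12,13],[18,8],[23,13],[28,20],[35,13],[42,0],[47,15],[49,0]]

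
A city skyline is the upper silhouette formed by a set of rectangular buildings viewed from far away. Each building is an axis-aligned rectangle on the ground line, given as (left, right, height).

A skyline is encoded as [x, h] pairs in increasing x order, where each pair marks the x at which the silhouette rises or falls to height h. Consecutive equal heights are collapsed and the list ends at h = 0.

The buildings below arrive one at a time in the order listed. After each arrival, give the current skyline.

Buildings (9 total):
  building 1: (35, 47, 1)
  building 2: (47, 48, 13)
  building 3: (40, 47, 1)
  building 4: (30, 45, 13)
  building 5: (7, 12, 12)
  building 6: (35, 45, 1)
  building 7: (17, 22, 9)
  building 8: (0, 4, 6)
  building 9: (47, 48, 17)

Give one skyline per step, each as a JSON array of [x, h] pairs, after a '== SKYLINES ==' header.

== SKYLINES ==
[[35,1],[47,0]]
[[35,1],[47,13],[48,0]]
[[35,1],[47,13],[48,0]]
[[30,13],[45,1],[47,13],[48,0]]
[[7,12],[12,0],[30,13],[45,1],[47,13],[48,0]]
[[7,12],[12,0],[30,13],[45,1],[47,13],[48,0]]
[[7,12],[12,0],[17,9],[22,0],[30,13],[45,1],[47,13],[48,0]]
[[0,6],[4,0],[7,12],[12,0],[17,9],[22,0],[30,13],[45,1],[47,13],[48,0]]
[[0,6],[4,0],[7,12],[12,0],[17,9],[22,0],[30,13],[45,1],[47,17],[48,0]]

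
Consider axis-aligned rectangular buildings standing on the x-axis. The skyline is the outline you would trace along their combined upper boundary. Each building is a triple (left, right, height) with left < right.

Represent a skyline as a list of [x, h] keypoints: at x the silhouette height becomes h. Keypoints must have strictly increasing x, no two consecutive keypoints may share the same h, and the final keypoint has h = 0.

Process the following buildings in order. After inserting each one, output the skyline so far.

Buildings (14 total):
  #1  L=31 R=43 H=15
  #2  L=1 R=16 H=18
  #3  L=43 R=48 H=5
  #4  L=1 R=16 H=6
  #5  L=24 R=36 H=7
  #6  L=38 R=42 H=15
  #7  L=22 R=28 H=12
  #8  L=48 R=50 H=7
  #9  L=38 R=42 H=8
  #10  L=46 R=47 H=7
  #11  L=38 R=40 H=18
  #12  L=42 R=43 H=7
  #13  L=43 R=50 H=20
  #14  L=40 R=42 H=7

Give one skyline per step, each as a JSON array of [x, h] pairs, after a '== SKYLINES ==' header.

== SKYLINES ==
[[31,15],[43,0]]
[[1,18],[16,0],[31,15],[43,0]]
[[1,18],[16,0],[31,15],[43,5],[48,0]]
[[1,18],[16,0],[31,15],[43,5],[48,0]]
[[1,18],[16,0],[24,7],[31,15],[43,5],[48,0]]
[[1,18],[16,0],[24,7],[31,15],[43,5],[48,0]]
[[1,18],[16,0],[22,12],[28,7],[31,15],[43,5],[48,0]]
[[1,18],[16,0],[22,12],[28,7],[31,15],[43,5],[48,7],[50,0]]
[[1,18],[16,0],[22,12],[28,7],[31,15],[43,5],[48,7],[50,0]]
[[1,18],[16,0],[22,12],[28,7],[31,15],[43,5],[46,7],[47,5],[48,7],[50,0]]
[[1,18],[16,0],[22,12],[28,7],[31,15],[38,18],[40,15],[43,5],[46,7],[47,5],[48,7],[50,0]]
[[1,18],[16,0],[22,12],[28,7],[31,15],[38,18],[40,15],[43,5],[46,7],[47,5],[48,7],[50,0]]
[[1,18],[16,0],[22,12],[28,7],[31,15],[38,18],[40,15],[43,20],[50,0]]
[[1,18],[16,0],[22,12],[28,7],[31,15],[38,18],[40,15],[43,20],[50,0]]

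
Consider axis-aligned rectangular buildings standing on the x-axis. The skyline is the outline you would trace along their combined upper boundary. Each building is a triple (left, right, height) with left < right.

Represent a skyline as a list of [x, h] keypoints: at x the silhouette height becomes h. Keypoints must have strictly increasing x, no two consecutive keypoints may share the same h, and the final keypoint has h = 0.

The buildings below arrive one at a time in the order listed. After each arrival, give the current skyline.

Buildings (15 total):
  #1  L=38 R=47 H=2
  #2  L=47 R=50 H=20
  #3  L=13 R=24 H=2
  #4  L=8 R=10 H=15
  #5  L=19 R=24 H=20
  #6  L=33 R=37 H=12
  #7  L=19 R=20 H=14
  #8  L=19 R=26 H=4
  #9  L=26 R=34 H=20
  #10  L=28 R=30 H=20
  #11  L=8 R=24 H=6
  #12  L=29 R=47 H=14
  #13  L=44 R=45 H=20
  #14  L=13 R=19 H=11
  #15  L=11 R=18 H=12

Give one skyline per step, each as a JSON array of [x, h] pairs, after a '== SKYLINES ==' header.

== SKYLINES ==
[[38,2],[47,0]]
[[38,2],[47,20],[50,0]]
[[13,2],[24,0],[38,2],[47,20],[50,0]]
[[8,15],[10,0],[13,2],[24,0],[38,2],[47,20],[50,0]]
[[8,15],[10,0],[13,2],[19,20],[24,0],[38,2],[47,20],[50,0]]
[[8,15],[10,0],[13,2],[19,20],[24,0],[33,12],[37,0],[38,2],[47,20],[50,0]]
[[8,15],[10,0],[13,2],[19,20],[24,0],[33,12],[37,0],[38,2],[47,20],[50,0]]
[[8,15],[10,0],[13,2],[19,20],[24,4],[26,0],[33,12],[37,0],[38,2],[47,20],[50,0]]
[[8,15],[10,0],[13,2],[19,20],[24,4],[26,20],[34,12],[37,0],[38,2],[47,20],[50,0]]
[[8,15],[10,0],[13,2],[19,20],[24,4],[26,20],[34,12],[37,0],[38,2],[47,20],[50,0]]
[[8,15],[10,6],[19,20],[24,4],[26,20],[34,12],[37,0],[38,2],[47,20],[50,0]]
[[8,15],[10,6],[19,20],[24,4],[26,20],[34,14],[47,20],[50,0]]
[[8,15],[10,6],[19,20],[24,4],[26,20],[34,14],[44,20],[45,14],[47,20],[50,0]]
[[8,15],[10,6],[13,11],[19,20],[24,4],[26,20],[34,14],[44,20],[45,14],[47,20],[50,0]]
[[8,15],[10,6],[11,12],[18,11],[19,20],[24,4],[26,20],[34,14],[44,20],[45,14],[47,20],[50,0]]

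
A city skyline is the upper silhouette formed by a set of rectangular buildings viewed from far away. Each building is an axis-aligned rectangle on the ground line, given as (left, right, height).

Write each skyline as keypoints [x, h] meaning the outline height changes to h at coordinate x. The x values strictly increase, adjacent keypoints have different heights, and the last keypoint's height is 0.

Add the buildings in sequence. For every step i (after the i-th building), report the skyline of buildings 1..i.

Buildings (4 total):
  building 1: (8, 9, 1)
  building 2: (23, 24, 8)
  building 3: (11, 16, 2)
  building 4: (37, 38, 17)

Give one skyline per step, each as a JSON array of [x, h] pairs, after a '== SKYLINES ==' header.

== SKYLINES ==
[[8,1],[9,0]]
[[8,1],[9,0],[23,8],[24,0]]
[[8,1],[9,0],[11,2],[16,0],[23,8],[24,0]]
[[8,1],[9,0],[11,2],[16,0],[23,8],[24,0],[37,17],[38,0]]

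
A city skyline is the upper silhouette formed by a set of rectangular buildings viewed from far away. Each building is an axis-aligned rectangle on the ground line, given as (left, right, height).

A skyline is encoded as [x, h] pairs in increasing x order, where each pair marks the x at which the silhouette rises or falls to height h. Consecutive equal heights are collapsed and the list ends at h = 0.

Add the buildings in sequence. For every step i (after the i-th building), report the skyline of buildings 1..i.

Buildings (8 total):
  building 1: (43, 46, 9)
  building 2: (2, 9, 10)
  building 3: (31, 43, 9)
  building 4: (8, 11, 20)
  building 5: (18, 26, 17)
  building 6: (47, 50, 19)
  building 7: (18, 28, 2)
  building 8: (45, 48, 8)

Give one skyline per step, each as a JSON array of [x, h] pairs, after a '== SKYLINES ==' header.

== SKYLINES ==
[[43,9],[46,0]]
[[2,10],[9,0],[43,9],[46,0]]
[[2,10],[9,0],[31,9],[46,0]]
[[2,10],[8,20],[11,0],[31,9],[46,0]]
[[2,10],[8,20],[11,0],[18,17],[26,0],[31,9],[46,0]]
[[2,10],[8,20],[11,0],[18,17],[26,0],[31,9],[46,0],[47,19],[50,0]]
[[2,10],[8,20],[11,0],[18,17],[26,2],[28,0],[31,9],[46,0],[47,19],[50,0]]
[[2,10],[8,20],[11,0],[18,17],[26,2],[28,0],[31,9],[46,8],[47,19],[50,0]]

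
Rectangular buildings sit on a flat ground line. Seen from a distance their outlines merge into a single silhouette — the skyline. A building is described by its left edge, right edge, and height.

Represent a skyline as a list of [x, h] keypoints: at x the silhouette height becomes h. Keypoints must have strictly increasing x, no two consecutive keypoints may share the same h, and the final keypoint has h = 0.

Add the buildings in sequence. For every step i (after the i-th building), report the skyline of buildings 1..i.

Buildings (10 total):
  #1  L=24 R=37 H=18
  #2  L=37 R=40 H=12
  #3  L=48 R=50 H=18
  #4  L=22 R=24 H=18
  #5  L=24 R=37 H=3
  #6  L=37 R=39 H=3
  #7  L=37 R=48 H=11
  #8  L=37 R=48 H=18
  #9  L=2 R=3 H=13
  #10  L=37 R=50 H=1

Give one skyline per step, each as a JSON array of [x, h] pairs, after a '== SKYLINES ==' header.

== SKYLINES ==
[[24,18],[37,0]]
[[24,18],[37,12],[40,0]]
[[24,18],[37,12],[40,0],[48,18],[50,0]]
[[22,18],[37,12],[40,0],[48,18],[50,0]]
[[22,18],[37,12],[40,0],[48,18],[50,0]]
[[22,18],[37,12],[40,0],[48,18],[50,0]]
[[22,18],[37,12],[40,11],[48,18],[50,0]]
[[22,18],[50,0]]
[[2,13],[3,0],[22,18],[50,0]]
[[2,13],[3,0],[22,18],[50,0]]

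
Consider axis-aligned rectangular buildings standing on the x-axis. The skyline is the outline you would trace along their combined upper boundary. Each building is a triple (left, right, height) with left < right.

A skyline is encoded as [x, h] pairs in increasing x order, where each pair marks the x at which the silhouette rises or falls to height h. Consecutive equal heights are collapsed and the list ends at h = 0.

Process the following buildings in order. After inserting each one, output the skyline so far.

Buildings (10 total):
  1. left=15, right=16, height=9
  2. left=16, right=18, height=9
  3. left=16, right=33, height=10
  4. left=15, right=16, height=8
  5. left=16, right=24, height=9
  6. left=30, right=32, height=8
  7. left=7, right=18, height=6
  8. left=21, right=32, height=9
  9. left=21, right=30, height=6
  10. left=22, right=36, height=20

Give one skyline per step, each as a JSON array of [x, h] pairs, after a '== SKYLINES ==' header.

== SKYLINES ==
[[15,9],[16,0]]
[[15,9],[18,0]]
[[15,9],[16,10],[33,0]]
[[15,9],[16,10],[33,0]]
[[15,9],[16,10],[33,0]]
[[15,9],[16,10],[33,0]]
[[7,6],[15,9],[16,10],[33,0]]
[[7,6],[15,9],[16,10],[33,0]]
[[7,6],[15,9],[16,10],[33,0]]
[[7,6],[15,9],[16,10],[22,20],[36,0]]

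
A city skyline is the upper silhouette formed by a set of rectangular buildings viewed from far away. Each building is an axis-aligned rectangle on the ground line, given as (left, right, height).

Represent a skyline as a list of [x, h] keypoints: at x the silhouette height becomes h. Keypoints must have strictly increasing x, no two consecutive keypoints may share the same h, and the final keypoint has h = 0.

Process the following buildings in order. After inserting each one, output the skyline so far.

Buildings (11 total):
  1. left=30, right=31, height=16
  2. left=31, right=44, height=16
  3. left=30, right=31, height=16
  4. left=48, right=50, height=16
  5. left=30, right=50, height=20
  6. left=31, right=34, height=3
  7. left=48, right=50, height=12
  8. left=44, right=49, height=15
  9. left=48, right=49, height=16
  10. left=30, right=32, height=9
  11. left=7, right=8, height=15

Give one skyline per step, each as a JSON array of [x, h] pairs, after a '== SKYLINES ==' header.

== SKYLINES ==
[[30,16],[31,0]]
[[30,16],[44,0]]
[[30,16],[44,0]]
[[30,16],[44,0],[48,16],[50,0]]
[[30,20],[50,0]]
[[30,20],[50,0]]
[[30,20],[50,0]]
[[30,20],[50,0]]
[[30,20],[50,0]]
[[30,20],[50,0]]
[[7,15],[8,0],[30,20],[50,0]]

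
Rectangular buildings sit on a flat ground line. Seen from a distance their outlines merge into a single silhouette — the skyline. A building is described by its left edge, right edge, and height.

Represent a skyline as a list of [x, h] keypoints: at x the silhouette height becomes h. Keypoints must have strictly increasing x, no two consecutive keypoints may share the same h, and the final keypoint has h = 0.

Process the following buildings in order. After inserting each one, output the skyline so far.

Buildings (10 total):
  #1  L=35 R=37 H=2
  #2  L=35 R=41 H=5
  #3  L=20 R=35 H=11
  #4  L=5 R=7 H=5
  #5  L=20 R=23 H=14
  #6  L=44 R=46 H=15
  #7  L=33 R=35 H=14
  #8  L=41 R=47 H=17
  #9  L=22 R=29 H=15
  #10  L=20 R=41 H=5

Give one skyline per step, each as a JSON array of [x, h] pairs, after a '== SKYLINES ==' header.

== SKYLINES ==
[[35,2],[37,0]]
[[35,5],[41,0]]
[[20,11],[35,5],[41,0]]
[[5,5],[7,0],[20,11],[35,5],[41,0]]
[[5,5],[7,0],[20,14],[23,11],[35,5],[41,0]]
[[5,5],[7,0],[20,14],[23,11],[35,5],[41,0],[44,15],[46,0]]
[[5,5],[7,0],[20,14],[23,11],[33,14],[35,5],[41,0],[44,15],[46,0]]
[[5,5],[7,0],[20,14],[23,11],[33,14],[35,5],[41,17],[47,0]]
[[5,5],[7,0],[20,14],[22,15],[29,11],[33,14],[35,5],[41,17],[47,0]]
[[5,5],[7,0],[20,14],[22,15],[29,11],[33,14],[35,5],[41,17],[47,0]]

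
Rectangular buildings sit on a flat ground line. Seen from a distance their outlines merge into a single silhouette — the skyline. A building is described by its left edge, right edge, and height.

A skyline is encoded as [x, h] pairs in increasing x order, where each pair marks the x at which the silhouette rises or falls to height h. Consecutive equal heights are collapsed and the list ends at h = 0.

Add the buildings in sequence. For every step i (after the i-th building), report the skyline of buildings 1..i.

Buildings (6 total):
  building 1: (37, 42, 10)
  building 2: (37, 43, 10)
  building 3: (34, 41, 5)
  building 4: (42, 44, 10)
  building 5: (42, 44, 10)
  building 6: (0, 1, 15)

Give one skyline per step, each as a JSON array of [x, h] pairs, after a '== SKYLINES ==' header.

== SKYLINES ==
[[37,10],[42,0]]
[[37,10],[43,0]]
[[34,5],[37,10],[43,0]]
[[34,5],[37,10],[44,0]]
[[34,5],[37,10],[44,0]]
[[0,15],[1,0],[34,5],[37,10],[44,0]]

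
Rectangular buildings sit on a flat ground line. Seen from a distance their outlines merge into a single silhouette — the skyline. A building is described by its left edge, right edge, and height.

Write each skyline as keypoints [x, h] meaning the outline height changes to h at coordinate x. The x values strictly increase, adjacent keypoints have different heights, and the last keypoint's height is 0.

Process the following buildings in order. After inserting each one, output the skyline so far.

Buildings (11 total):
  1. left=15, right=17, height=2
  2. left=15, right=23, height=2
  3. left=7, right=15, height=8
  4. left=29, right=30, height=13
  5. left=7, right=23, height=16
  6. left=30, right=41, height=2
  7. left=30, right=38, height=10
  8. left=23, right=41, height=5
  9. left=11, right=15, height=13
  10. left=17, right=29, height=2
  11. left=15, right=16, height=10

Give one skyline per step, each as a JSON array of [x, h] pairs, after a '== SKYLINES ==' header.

== SKYLINES ==
[[15,2],[17,0]]
[[15,2],[23,0]]
[[7,8],[15,2],[23,0]]
[[7,8],[15,2],[23,0],[29,13],[30,0]]
[[7,16],[23,0],[29,13],[30,0]]
[[7,16],[23,0],[29,13],[30,2],[41,0]]
[[7,16],[23,0],[29,13],[30,10],[38,2],[41,0]]
[[7,16],[23,5],[29,13],[30,10],[38,5],[41,0]]
[[7,16],[23,5],[29,13],[30,10],[38,5],[41,0]]
[[7,16],[23,5],[29,13],[30,10],[38,5],[41,0]]
[[7,16],[23,5],[29,13],[30,10],[38,5],[41,0]]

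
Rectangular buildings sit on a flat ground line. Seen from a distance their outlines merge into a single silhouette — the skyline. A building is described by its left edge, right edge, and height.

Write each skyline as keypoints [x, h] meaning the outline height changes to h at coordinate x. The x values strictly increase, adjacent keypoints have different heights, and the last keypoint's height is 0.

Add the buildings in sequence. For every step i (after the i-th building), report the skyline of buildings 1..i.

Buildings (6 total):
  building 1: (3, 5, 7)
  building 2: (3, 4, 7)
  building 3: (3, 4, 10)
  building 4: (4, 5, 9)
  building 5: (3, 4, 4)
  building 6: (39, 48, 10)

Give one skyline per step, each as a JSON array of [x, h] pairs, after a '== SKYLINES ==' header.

== SKYLINES ==
[[3,7],[5,0]]
[[3,7],[5,0]]
[[3,10],[4,7],[5,0]]
[[3,10],[4,9],[5,0]]
[[3,10],[4,9],[5,0]]
[[3,10],[4,9],[5,0],[39,10],[48,0]]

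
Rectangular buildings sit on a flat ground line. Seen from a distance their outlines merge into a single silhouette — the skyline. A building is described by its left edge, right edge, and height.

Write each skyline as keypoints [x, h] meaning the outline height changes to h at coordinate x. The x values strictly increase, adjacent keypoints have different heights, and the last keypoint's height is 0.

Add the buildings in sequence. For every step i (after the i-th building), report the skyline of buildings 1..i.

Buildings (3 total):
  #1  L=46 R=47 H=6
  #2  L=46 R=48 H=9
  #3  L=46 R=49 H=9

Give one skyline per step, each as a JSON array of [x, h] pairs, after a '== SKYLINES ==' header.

== SKYLINES ==
[[46,6],[47,0]]
[[46,9],[48,0]]
[[46,9],[49,0]]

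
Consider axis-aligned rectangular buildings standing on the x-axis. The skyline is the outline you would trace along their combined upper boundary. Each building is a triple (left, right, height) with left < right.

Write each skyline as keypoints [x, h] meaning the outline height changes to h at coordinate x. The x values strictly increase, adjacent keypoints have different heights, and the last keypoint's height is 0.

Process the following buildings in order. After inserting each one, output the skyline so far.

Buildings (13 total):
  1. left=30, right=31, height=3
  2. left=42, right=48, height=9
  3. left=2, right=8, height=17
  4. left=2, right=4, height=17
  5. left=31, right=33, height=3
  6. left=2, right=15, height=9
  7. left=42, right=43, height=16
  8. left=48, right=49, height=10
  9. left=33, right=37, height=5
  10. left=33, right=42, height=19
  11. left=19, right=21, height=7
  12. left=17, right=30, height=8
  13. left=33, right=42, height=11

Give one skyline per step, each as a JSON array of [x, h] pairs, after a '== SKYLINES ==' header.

== SKYLINES ==
[[30,3],[31,0]]
[[30,3],[31,0],[42,9],[48,0]]
[[2,17],[8,0],[30,3],[31,0],[42,9],[48,0]]
[[2,17],[8,0],[30,3],[31,0],[42,9],[48,0]]
[[2,17],[8,0],[30,3],[33,0],[42,9],[48,0]]
[[2,17],[8,9],[15,0],[30,3],[33,0],[42,9],[48,0]]
[[2,17],[8,9],[15,0],[30,3],[33,0],[42,16],[43,9],[48,0]]
[[2,17],[8,9],[15,0],[30,3],[33,0],[42,16],[43,9],[48,10],[49,0]]
[[2,17],[8,9],[15,0],[30,3],[33,5],[37,0],[42,16],[43,9],[48,10],[49,0]]
[[2,17],[8,9],[15,0],[30,3],[33,19],[42,16],[43,9],[48,10],[49,0]]
[[2,17],[8,9],[15,0],[19,7],[21,0],[30,3],[33,19],[42,16],[43,9],[48,10],[49,0]]
[[2,17],[8,9],[15,0],[17,8],[30,3],[33,19],[42,16],[43,9],[48,10],[49,0]]
[[2,17],[8,9],[15,0],[17,8],[30,3],[33,19],[42,16],[43,9],[48,10],[49,0]]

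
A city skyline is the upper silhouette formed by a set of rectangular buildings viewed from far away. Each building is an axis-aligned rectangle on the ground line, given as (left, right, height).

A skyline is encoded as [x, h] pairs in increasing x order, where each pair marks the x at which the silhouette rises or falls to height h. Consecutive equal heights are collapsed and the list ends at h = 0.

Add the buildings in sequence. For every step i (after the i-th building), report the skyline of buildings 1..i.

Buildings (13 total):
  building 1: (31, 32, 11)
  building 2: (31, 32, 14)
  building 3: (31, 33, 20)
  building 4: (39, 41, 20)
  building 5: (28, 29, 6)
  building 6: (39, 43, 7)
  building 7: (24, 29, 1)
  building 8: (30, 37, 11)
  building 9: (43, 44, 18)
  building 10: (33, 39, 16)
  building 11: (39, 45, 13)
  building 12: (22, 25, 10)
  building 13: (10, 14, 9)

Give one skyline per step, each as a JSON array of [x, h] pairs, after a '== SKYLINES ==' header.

== SKYLINES ==
[[31,11],[32,0]]
[[31,14],[32,0]]
[[31,20],[33,0]]
[[31,20],[33,0],[39,20],[41,0]]
[[28,6],[29,0],[31,20],[33,0],[39,20],[41,0]]
[[28,6],[29,0],[31,20],[33,0],[39,20],[41,7],[43,0]]
[[24,1],[28,6],[29,0],[31,20],[33,0],[39,20],[41,7],[43,0]]
[[24,1],[28,6],[29,0],[30,11],[31,20],[33,11],[37,0],[39,20],[41,7],[43,0]]
[[24,1],[28,6],[29,0],[30,11],[31,20],[33,11],[37,0],[39,20],[41,7],[43,18],[44,0]]
[[24,1],[28,6],[29,0],[30,11],[31,20],[33,16],[39,20],[41,7],[43,18],[44,0]]
[[24,1],[28,6],[29,0],[30,11],[31,20],[33,16],[39,20],[41,13],[43,18],[44,13],[45,0]]
[[22,10],[25,1],[28,6],[29,0],[30,11],[31,20],[33,16],[39,20],[41,13],[43,18],[44,13],[45,0]]
[[10,9],[14,0],[22,10],[25,1],[28,6],[29,0],[30,11],[31,20],[33,16],[39,20],[41,13],[43,18],[44,13],[45,0]]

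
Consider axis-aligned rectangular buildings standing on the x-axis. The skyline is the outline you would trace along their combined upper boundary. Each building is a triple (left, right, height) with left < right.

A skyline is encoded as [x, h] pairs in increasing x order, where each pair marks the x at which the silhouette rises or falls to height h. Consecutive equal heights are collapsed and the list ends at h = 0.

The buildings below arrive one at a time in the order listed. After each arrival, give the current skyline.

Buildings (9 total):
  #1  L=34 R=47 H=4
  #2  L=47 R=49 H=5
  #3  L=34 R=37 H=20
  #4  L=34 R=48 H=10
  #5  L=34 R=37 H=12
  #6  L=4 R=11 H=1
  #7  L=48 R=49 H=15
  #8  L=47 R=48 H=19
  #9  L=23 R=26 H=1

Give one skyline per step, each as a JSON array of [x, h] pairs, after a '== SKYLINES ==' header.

== SKYLINES ==
[[34,4],[47,0]]
[[34,4],[47,5],[49,0]]
[[34,20],[37,4],[47,5],[49,0]]
[[34,20],[37,10],[48,5],[49,0]]
[[34,20],[37,10],[48,5],[49,0]]
[[4,1],[11,0],[34,20],[37,10],[48,5],[49,0]]
[[4,1],[11,0],[34,20],[37,10],[48,15],[49,0]]
[[4,1],[11,0],[34,20],[37,10],[47,19],[48,15],[49,0]]
[[4,1],[11,0],[23,1],[26,0],[34,20],[37,10],[47,19],[48,15],[49,0]]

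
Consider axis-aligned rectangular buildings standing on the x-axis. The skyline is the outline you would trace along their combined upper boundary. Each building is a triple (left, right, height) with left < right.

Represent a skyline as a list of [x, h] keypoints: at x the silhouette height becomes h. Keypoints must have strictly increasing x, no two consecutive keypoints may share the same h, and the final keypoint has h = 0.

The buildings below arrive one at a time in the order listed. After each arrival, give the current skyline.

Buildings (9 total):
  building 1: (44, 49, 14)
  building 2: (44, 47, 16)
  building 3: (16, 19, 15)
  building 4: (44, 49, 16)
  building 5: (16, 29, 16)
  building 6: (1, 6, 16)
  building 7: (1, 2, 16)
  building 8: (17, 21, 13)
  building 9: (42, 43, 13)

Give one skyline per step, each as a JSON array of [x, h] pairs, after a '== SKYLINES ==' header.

== SKYLINES ==
[[44,14],[49,0]]
[[44,16],[47,14],[49,0]]
[[16,15],[19,0],[44,16],[47,14],[49,0]]
[[16,15],[19,0],[44,16],[49,0]]
[[16,16],[29,0],[44,16],[49,0]]
[[1,16],[6,0],[16,16],[29,0],[44,16],[49,0]]
[[1,16],[6,0],[16,16],[29,0],[44,16],[49,0]]
[[1,16],[6,0],[16,16],[29,0],[44,16],[49,0]]
[[1,16],[6,0],[16,16],[29,0],[42,13],[43,0],[44,16],[49,0]]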